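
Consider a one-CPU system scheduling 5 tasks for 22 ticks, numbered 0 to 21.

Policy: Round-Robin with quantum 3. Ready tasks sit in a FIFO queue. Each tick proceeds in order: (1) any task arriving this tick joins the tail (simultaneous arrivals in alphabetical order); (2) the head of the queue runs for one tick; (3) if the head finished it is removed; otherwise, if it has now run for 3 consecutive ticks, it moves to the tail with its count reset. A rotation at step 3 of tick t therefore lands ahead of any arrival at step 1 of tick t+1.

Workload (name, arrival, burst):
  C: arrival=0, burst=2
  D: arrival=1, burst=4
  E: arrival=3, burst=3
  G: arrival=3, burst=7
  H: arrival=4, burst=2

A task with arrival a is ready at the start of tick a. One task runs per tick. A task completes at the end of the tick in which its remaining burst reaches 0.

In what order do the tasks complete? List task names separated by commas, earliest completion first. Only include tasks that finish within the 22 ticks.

t=0: queue=[C] q_used=0 → run C
t=1: queue=[C,D] q_used=1 → run C
t=2: queue=[D] q_used=0 → run D
t=3: queue=[D,E,G] q_used=1 → run D
t=4: queue=[D,E,G,H] q_used=2 → run D
t=5: queue=[E,G,H,D] q_used=0 → run E
t=6: queue=[E,G,H,D] q_used=1 → run E
t=7: queue=[E,G,H,D] q_used=2 → run E
t=8: queue=[G,H,D] q_used=0 → run G
t=9: queue=[G,H,D] q_used=1 → run G
t=10: queue=[G,H,D] q_used=2 → run G
t=11: queue=[H,D,G] q_used=0 → run H
t=12: queue=[H,D,G] q_used=1 → run H
t=13: queue=[D,G] q_used=0 → run D
t=14: queue=[G] q_used=0 → run G
t=15: queue=[G] q_used=1 → run G
t=16: queue=[G] q_used=2 → run G
t=17: queue=[G] q_used=0 → run G
t=18: (idle)
t=19: (idle)
t=20: (idle)
t=21: (idle)

completion order = C, E, H, D, G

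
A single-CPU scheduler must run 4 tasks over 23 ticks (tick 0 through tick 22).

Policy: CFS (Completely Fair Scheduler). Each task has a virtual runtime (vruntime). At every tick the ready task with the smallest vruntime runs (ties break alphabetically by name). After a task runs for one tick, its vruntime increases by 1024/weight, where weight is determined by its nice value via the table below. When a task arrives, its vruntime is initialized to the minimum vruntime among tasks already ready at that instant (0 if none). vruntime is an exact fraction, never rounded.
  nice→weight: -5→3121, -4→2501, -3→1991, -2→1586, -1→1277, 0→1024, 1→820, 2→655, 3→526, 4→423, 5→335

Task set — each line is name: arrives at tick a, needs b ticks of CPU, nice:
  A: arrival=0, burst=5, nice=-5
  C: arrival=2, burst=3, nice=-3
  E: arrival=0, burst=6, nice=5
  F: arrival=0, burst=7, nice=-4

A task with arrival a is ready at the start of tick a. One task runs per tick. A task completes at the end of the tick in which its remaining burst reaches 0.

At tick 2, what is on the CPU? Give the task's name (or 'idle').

running at tick 2 = C

t=0: vr[A=0 E=0 F=0] → run A
t=1: vr[A=1024/3121 E=0 F=0] → run E
t=2: vr[A=1024/3121 C=0 E=1024/335 F=0] → run C
t=3: vr[A=1024/3121 C=1024/1991 E=1024/335 F=0] → run F
t=4: vr[A=1024/3121 C=1024/1991 E=1024/335 F=1024/2501] → run A
t=5: vr[A=2048/3121 C=1024/1991 E=1024/335 F=1024/2501] → run F
t=6: vr[A=2048/3121 C=1024/1991 E=1024/335 F=2048/2501] → run C
t=7: vr[A=2048/3121 C=2048/1991 E=1024/335 F=2048/2501] → run A
t=8: vr[A=3072/3121 C=2048/1991 E=1024/335 F=2048/2501] → run F
t=9: vr[A=3072/3121 C=2048/1991 E=1024/335 F=3072/2501] → run A
t=10: vr[A=4096/3121 C=2048/1991 E=1024/335 F=3072/2501] → run C
t=11: vr[A=4096/3121 E=1024/335 F=3072/2501] → run F
t=12: vr[A=4096/3121 E=1024/335 F=4096/2501] → run A
t=13: vr[E=1024/335 F=4096/2501] → run F
t=14: vr[E=1024/335 F=5120/2501] → run F
t=15: vr[E=1024/335 F=6144/2501] → run F
t=16: vr[E=1024/335] → run E
t=17: vr[E=2048/335] → run E
t=18: vr[E=3072/335] → run E
t=19: vr[E=4096/335] → run E
t=20: vr[E=1024/67] → run E
t=21: (idle)
t=22: (idle)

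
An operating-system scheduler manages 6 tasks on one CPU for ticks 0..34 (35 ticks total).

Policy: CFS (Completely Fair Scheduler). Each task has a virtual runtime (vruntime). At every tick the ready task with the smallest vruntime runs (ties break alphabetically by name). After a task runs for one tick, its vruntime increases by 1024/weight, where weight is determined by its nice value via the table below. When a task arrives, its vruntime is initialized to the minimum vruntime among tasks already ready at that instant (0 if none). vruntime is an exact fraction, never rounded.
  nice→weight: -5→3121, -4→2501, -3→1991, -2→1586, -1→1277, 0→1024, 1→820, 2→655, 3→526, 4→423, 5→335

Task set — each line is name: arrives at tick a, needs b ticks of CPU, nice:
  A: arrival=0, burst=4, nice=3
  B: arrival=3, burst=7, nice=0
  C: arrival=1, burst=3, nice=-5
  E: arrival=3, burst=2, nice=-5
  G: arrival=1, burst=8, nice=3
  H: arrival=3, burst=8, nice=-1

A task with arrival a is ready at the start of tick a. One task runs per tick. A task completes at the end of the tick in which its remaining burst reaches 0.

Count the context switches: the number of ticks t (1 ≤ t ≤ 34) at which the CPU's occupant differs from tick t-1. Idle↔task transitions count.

t=0: vr[A=0] → run A
t=1: vr[A=512/263 C=512/263 G=512/263] → run A
t=2: vr[A=1024/263 C=512/263 G=512/263] → run C
t=3: vr[A=1024/263 B=512/263 C=1867264/820823 E=512/263 G=512/263 H=512/263] → run B
t=4: vr[A=1024/263 B=775/263 C=1867264/820823 E=512/263 G=512/263 H=512/263] → run E
t=5: vr[A=1024/263 B=775/263 C=1867264/820823 E=1867264/820823 G=512/263 H=512/263] → run G
t=6: vr[A=1024/263 B=775/263 C=1867264/820823 E=1867264/820823 G=1024/263 H=512/263] → run H
t=7: vr[A=1024/263 B=775/263 C=1867264/820823 E=1867264/820823 G=1024/263 H=923136/335851] → run C
t=8: vr[A=1024/263 B=775/263 C=2136576/820823 E=1867264/820823 G=1024/263 H=923136/335851] → run E
t=9: vr[A=1024/263 B=775/263 C=2136576/820823 G=1024/263 H=923136/335851] → run C
t=10: vr[A=1024/263 B=775/263 G=1024/263 H=923136/335851] → run H
t=11: vr[A=1024/263 B=775/263 G=1024/263 H=1192448/335851] → run B
t=12: vr[A=1024/263 B=1038/263 G=1024/263 H=1192448/335851] → run H
t=13: vr[A=1024/263 B=1038/263 G=1024/263 H=1461760/335851] → run A
t=14: vr[A=1536/263 B=1038/263 G=1024/263 H=1461760/335851] → run G
t=15: vr[A=1536/263 B=1038/263 G=1536/263 H=1461760/335851] → run B
t=16: vr[A=1536/263 B=1301/263 G=1536/263 H=1461760/335851] → run H
t=17: vr[A=1536/263 B=1301/263 G=1536/263 H=1731072/335851] → run B
t=18: vr[A=1536/263 B=1564/263 G=1536/263 H=1731072/335851] → run H
t=19: vr[A=1536/263 B=1564/263 G=1536/263 H=2000384/335851] → run A
t=20: vr[B=1564/263 G=1536/263 H=2000384/335851] → run G
t=21: vr[B=1564/263 G=2048/263 H=2000384/335851] → run B
t=22: vr[B=1827/263 G=2048/263 H=2000384/335851] → run H
t=23: vr[B=1827/263 G=2048/263 H=2269696/335851] → run H
t=24: vr[B=1827/263 G=2048/263 H=2539008/335851] → run B
t=25: vr[B=2090/263 G=2048/263 H=2539008/335851] → run H
t=26: vr[B=2090/263 G=2048/263] → run G
t=27: vr[B=2090/263 G=2560/263] → run B
t=28: vr[G=2560/263] → run G
t=29: vr[G=3072/263] → run G
t=30: vr[G=3584/263] → run G
t=31: vr[G=4096/263] → run G
t=32: (idle)
t=33: (idle)
t=34: (idle)

context switches = 27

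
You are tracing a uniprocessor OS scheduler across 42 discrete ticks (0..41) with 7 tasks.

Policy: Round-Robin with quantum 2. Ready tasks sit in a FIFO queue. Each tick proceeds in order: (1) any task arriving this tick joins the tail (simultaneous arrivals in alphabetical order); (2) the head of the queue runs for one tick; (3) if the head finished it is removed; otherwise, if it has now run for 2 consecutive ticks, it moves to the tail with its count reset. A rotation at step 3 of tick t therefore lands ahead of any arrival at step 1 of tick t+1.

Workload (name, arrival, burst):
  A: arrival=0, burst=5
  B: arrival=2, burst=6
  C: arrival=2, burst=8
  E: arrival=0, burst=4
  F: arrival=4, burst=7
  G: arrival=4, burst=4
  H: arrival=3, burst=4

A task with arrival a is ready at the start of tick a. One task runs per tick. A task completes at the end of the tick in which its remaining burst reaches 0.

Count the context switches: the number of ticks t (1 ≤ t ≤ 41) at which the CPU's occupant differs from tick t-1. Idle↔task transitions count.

context switches = 20

t=0: queue=[A,E] q_used=0 → run A
t=1: queue=[A,E] q_used=1 → run A
t=2: queue=[E,A,B,C] q_used=0 → run E
t=3: queue=[E,A,B,C,H] q_used=1 → run E
t=4: queue=[A,B,C,H,E,F,G] q_used=0 → run A
t=5: queue=[A,B,C,H,E,F,G] q_used=1 → run A
t=6: queue=[B,C,H,E,F,G,A] q_used=0 → run B
t=7: queue=[B,C,H,E,F,G,A] q_used=1 → run B
t=8: queue=[C,H,E,F,G,A,B] q_used=0 → run C
t=9: queue=[C,H,E,F,G,A,B] q_used=1 → run C
t=10: queue=[H,E,F,G,A,B,C] q_used=0 → run H
t=11: queue=[H,E,F,G,A,B,C] q_used=1 → run H
t=12: queue=[E,F,G,A,B,C,H] q_used=0 → run E
t=13: queue=[E,F,G,A,B,C,H] q_used=1 → run E
t=14: queue=[F,G,A,B,C,H] q_used=0 → run F
t=15: queue=[F,G,A,B,C,H] q_used=1 → run F
t=16: queue=[G,A,B,C,H,F] q_used=0 → run G
t=17: queue=[G,A,B,C,H,F] q_used=1 → run G
t=18: queue=[A,B,C,H,F,G] q_used=0 → run A
t=19: queue=[B,C,H,F,G] q_used=0 → run B
t=20: queue=[B,C,H,F,G] q_used=1 → run B
t=21: queue=[C,H,F,G,B] q_used=0 → run C
t=22: queue=[C,H,F,G,B] q_used=1 → run C
t=23: queue=[H,F,G,B,C] q_used=0 → run H
t=24: queue=[H,F,G,B,C] q_used=1 → run H
t=25: queue=[F,G,B,C] q_used=0 → run F
t=26: queue=[F,G,B,C] q_used=1 → run F
t=27: queue=[G,B,C,F] q_used=0 → run G
t=28: queue=[G,B,C,F] q_used=1 → run G
t=29: queue=[B,C,F] q_used=0 → run B
t=30: queue=[B,C,F] q_used=1 → run B
t=31: queue=[C,F] q_used=0 → run C
t=32: queue=[C,F] q_used=1 → run C
t=33: queue=[F,C] q_used=0 → run F
t=34: queue=[F,C] q_used=1 → run F
t=35: queue=[C,F] q_used=0 → run C
t=36: queue=[C,F] q_used=1 → run C
t=37: queue=[F] q_used=0 → run F
t=38: (idle)
t=39: (idle)
t=40: (idle)
t=41: (idle)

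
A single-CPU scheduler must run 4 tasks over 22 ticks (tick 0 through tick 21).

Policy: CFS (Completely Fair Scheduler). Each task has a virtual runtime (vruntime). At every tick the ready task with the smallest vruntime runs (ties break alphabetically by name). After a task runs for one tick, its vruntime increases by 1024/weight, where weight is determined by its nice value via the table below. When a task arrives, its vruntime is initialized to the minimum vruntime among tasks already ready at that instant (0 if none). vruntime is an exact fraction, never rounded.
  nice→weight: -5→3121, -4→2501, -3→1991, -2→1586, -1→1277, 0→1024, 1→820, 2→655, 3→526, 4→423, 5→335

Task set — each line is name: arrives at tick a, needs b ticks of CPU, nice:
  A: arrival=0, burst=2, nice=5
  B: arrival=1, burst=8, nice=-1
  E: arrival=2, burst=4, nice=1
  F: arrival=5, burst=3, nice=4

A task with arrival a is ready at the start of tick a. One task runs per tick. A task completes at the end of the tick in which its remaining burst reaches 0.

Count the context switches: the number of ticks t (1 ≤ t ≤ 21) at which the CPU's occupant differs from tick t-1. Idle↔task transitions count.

context switches = 13

t=0: vr[A=0] → run A
t=1: vr[A=1024/335 B=1024/335] → run A
t=2: vr[B=1024/335 E=1024/335] → run B
t=3: vr[B=1650688/427795 E=1024/335] → run E
t=4: vr[B=1650688/427795 E=59136/13735] → run B
t=5: vr[B=1993728/427795 E=59136/13735 F=59136/13735] → run E
t=6: vr[B=1993728/427795 E=76288/13735 F=59136/13735] → run F
t=7: vr[B=1993728/427795 E=76288/13735 F=39079168/5809905] → run B
t=8: vr[B=2336768/427795 E=76288/13735 F=39079168/5809905] → run B
t=9: vr[B=2679808/427795 E=76288/13735 F=39079168/5809905] → run E
t=10: vr[B=2679808/427795 E=18688/2747 F=39079168/5809905] → run B
t=11: vr[B=3022848/427795 E=18688/2747 F=39079168/5809905] → run F
t=12: vr[B=3022848/427795 E=18688/2747 F=53143808/5809905] → run E
t=13: vr[B=3022848/427795 F=53143808/5809905] → run B
t=14: vr[B=3365888/427795 F=53143808/5809905] → run B
t=15: vr[B=3708928/427795 F=53143808/5809905] → run B
t=16: vr[F=53143808/5809905] → run F
t=17: (idle)
t=18: (idle)
t=19: (idle)
t=20: (idle)
t=21: (idle)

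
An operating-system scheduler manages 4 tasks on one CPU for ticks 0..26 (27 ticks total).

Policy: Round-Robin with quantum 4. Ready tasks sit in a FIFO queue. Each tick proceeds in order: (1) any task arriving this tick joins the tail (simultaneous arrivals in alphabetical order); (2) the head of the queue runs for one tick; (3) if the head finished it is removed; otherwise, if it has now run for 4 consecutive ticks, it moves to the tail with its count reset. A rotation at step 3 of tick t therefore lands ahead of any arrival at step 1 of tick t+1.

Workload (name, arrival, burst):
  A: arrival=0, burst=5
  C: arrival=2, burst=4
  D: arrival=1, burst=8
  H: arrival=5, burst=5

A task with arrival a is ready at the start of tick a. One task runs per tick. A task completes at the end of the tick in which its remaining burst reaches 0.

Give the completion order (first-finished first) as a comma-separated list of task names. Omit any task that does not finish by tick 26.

completion order = C, A, D, H

t=0: queue=[A] q_used=0 → run A
t=1: queue=[A,D] q_used=1 → run A
t=2: queue=[A,D,C] q_used=2 → run A
t=3: queue=[A,D,C] q_used=3 → run A
t=4: queue=[D,C,A] q_used=0 → run D
t=5: queue=[D,C,A,H] q_used=1 → run D
t=6: queue=[D,C,A,H] q_used=2 → run D
t=7: queue=[D,C,A,H] q_used=3 → run D
t=8: queue=[C,A,H,D] q_used=0 → run C
t=9: queue=[C,A,H,D] q_used=1 → run C
t=10: queue=[C,A,H,D] q_used=2 → run C
t=11: queue=[C,A,H,D] q_used=3 → run C
t=12: queue=[A,H,D] q_used=0 → run A
t=13: queue=[H,D] q_used=0 → run H
t=14: queue=[H,D] q_used=1 → run H
t=15: queue=[H,D] q_used=2 → run H
t=16: queue=[H,D] q_used=3 → run H
t=17: queue=[D,H] q_used=0 → run D
t=18: queue=[D,H] q_used=1 → run D
t=19: queue=[D,H] q_used=2 → run D
t=20: queue=[D,H] q_used=3 → run D
t=21: queue=[H] q_used=0 → run H
t=22: (idle)
t=23: (idle)
t=24: (idle)
t=25: (idle)
t=26: (idle)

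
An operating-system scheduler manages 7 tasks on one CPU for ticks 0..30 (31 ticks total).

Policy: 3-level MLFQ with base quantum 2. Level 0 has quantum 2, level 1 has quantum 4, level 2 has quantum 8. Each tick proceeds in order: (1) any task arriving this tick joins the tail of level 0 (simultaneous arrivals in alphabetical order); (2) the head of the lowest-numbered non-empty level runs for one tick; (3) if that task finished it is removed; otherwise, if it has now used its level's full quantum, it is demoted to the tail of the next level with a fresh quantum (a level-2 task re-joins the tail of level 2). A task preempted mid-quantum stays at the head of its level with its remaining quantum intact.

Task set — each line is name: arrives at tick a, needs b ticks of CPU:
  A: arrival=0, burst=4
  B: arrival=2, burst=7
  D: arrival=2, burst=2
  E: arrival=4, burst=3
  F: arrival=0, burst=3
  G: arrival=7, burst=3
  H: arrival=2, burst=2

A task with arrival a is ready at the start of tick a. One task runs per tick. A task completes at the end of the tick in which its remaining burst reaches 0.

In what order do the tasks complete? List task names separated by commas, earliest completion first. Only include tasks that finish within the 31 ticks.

t=0: L0/L1/L2 = AF/-/- → run A
t=1: L0/L1/L2 = AF/-/- → run A
t=2: L0/L1/L2 = FBDH/A/- → run F
t=3: L0/L1/L2 = FBDH/A/- → run F
t=4: L0/L1/L2 = BDHE/AF/- → run B
t=5: L0/L1/L2 = BDHE/AF/- → run B
t=6: L0/L1/L2 = DHE/AFB/- → run D
t=7: L0/L1/L2 = DHEG/AFB/- → run D
t=8: L0/L1/L2 = HEG/AFB/- → run H
t=9: L0/L1/L2 = HEG/AFB/- → run H
t=10: L0/L1/L2 = EG/AFB/- → run E
t=11: L0/L1/L2 = EG/AFB/- → run E
t=12: L0/L1/L2 = G/AFBE/- → run G
t=13: L0/L1/L2 = G/AFBE/- → run G
t=14: L0/L1/L2 = -/AFBEG/- → run A
t=15: L0/L1/L2 = -/AFBEG/- → run A
t=16: L0/L1/L2 = -/FBEG/- → run F
t=17: L0/L1/L2 = -/BEG/- → run B
t=18: L0/L1/L2 = -/BEG/- → run B
t=19: L0/L1/L2 = -/BEG/- → run B
t=20: L0/L1/L2 = -/BEG/- → run B
t=21: L0/L1/L2 = -/EG/B → run E
t=22: L0/L1/L2 = -/G/B → run G
t=23: L0/L1/L2 = -/-/B → run B
t=24: (idle)
t=25: (idle)
t=26: (idle)
t=27: (idle)
t=28: (idle)
t=29: (idle)
t=30: (idle)

completion order = D, H, A, F, E, G, B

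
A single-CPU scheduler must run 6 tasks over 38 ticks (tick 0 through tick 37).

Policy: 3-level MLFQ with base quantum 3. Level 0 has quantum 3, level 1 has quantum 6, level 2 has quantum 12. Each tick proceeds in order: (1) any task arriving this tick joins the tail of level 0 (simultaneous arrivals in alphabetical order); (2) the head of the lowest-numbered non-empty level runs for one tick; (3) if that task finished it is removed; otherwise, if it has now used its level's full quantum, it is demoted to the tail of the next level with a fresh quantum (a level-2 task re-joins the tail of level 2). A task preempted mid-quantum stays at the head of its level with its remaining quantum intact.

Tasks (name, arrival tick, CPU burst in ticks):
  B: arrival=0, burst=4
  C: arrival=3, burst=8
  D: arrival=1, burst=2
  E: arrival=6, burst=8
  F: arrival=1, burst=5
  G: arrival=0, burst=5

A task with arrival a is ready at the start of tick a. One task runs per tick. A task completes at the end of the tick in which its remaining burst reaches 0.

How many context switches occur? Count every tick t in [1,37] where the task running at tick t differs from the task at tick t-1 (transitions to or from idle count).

context switches = 11

t=0: L0/L1/L2 = BG/-/- → run B
t=1: L0/L1/L2 = BGDF/-/- → run B
t=2: L0/L1/L2 = BGDF/-/- → run B
t=3: L0/L1/L2 = GDFC/B/- → run G
t=4: L0/L1/L2 = GDFC/B/- → run G
t=5: L0/L1/L2 = GDFC/B/- → run G
t=6: L0/L1/L2 = DFCE/BG/- → run D
t=7: L0/L1/L2 = DFCE/BG/- → run D
t=8: L0/L1/L2 = FCE/BG/- → run F
t=9: L0/L1/L2 = FCE/BG/- → run F
t=10: L0/L1/L2 = FCE/BG/- → run F
t=11: L0/L1/L2 = CE/BGF/- → run C
t=12: L0/L1/L2 = CE/BGF/- → run C
t=13: L0/L1/L2 = CE/BGF/- → run C
t=14: L0/L1/L2 = E/BGFC/- → run E
t=15: L0/L1/L2 = E/BGFC/- → run E
t=16: L0/L1/L2 = E/BGFC/- → run E
t=17: L0/L1/L2 = -/BGFCE/- → run B
t=18: L0/L1/L2 = -/GFCE/- → run G
t=19: L0/L1/L2 = -/GFCE/- → run G
t=20: L0/L1/L2 = -/FCE/- → run F
t=21: L0/L1/L2 = -/FCE/- → run F
t=22: L0/L1/L2 = -/CE/- → run C
t=23: L0/L1/L2 = -/CE/- → run C
t=24: L0/L1/L2 = -/CE/- → run C
t=25: L0/L1/L2 = -/CE/- → run C
t=26: L0/L1/L2 = -/CE/- → run C
t=27: L0/L1/L2 = -/E/- → run E
t=28: L0/L1/L2 = -/E/- → run E
t=29: L0/L1/L2 = -/E/- → run E
t=30: L0/L1/L2 = -/E/- → run E
t=31: L0/L1/L2 = -/E/- → run E
t=32: (idle)
t=33: (idle)
t=34: (idle)
t=35: (idle)
t=36: (idle)
t=37: (idle)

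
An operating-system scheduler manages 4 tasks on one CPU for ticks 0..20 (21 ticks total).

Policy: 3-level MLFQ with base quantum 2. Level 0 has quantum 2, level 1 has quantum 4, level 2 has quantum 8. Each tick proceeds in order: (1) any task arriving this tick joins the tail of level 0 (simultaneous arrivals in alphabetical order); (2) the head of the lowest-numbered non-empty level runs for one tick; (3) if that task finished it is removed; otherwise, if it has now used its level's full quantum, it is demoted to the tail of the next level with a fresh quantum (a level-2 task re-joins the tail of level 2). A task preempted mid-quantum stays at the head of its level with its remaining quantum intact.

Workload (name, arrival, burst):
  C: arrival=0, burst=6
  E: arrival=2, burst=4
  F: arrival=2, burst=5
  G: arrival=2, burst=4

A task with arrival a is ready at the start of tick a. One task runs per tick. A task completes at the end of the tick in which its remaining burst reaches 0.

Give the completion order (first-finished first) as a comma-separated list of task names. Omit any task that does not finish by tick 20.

completion order = C, E, F, G

t=0: L0/L1/L2 = C/-/- → run C
t=1: L0/L1/L2 = C/-/- → run C
t=2: L0/L1/L2 = EFG/C/- → run E
t=3: L0/L1/L2 = EFG/C/- → run E
t=4: L0/L1/L2 = FG/CE/- → run F
t=5: L0/L1/L2 = FG/CE/- → run F
t=6: L0/L1/L2 = G/CEF/- → run G
t=7: L0/L1/L2 = G/CEF/- → run G
t=8: L0/L1/L2 = -/CEFG/- → run C
t=9: L0/L1/L2 = -/CEFG/- → run C
t=10: L0/L1/L2 = -/CEFG/- → run C
t=11: L0/L1/L2 = -/CEFG/- → run C
t=12: L0/L1/L2 = -/EFG/- → run E
t=13: L0/L1/L2 = -/EFG/- → run E
t=14: L0/L1/L2 = -/FG/- → run F
t=15: L0/L1/L2 = -/FG/- → run F
t=16: L0/L1/L2 = -/FG/- → run F
t=17: L0/L1/L2 = -/G/- → run G
t=18: L0/L1/L2 = -/G/- → run G
t=19: (idle)
t=20: (idle)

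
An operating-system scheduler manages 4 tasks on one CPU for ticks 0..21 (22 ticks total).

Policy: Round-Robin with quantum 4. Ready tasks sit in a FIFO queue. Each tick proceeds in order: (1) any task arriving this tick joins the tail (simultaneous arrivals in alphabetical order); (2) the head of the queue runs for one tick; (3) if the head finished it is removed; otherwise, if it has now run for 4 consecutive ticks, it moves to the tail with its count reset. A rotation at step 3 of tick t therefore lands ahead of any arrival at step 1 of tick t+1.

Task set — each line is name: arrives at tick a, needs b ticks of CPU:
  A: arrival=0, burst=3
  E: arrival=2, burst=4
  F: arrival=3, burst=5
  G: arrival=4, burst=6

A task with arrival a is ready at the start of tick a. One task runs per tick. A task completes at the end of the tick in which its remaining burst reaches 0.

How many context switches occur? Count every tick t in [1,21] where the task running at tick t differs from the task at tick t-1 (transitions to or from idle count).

t=0: queue=[A] q_used=0 → run A
t=1: queue=[A] q_used=1 → run A
t=2: queue=[A,E] q_used=2 → run A
t=3: queue=[E,F] q_used=0 → run E
t=4: queue=[E,F,G] q_used=1 → run E
t=5: queue=[E,F,G] q_used=2 → run E
t=6: queue=[E,F,G] q_used=3 → run E
t=7: queue=[F,G] q_used=0 → run F
t=8: queue=[F,G] q_used=1 → run F
t=9: queue=[F,G] q_used=2 → run F
t=10: queue=[F,G] q_used=3 → run F
t=11: queue=[G,F] q_used=0 → run G
t=12: queue=[G,F] q_used=1 → run G
t=13: queue=[G,F] q_used=2 → run G
t=14: queue=[G,F] q_used=3 → run G
t=15: queue=[F,G] q_used=0 → run F
t=16: queue=[G] q_used=0 → run G
t=17: queue=[G] q_used=1 → run G
t=18: (idle)
t=19: (idle)
t=20: (idle)
t=21: (idle)

context switches = 6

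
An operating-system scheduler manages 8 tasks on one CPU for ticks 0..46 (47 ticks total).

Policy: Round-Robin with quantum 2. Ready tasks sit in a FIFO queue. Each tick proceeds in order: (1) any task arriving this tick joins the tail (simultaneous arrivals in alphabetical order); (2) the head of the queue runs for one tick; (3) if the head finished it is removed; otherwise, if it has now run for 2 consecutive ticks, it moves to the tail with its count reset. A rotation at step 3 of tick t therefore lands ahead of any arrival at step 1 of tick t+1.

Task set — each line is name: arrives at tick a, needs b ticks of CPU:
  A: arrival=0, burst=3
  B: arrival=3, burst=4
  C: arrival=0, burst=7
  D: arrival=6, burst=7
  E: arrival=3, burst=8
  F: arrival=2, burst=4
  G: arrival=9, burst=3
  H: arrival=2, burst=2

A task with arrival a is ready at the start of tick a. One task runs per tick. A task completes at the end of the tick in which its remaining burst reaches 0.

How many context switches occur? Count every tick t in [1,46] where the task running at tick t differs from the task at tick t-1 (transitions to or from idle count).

t=0: queue=[A,C] q_used=0 → run A
t=1: queue=[A,C] q_used=1 → run A
t=2: queue=[C,A,F,H] q_used=0 → run C
t=3: queue=[C,A,F,H,B,E] q_used=1 → run C
t=4: queue=[A,F,H,B,E,C] q_used=0 → run A
t=5: queue=[F,H,B,E,C] q_used=0 → run F
t=6: queue=[F,H,B,E,C,D] q_used=1 → run F
t=7: queue=[H,B,E,C,D,F] q_used=0 → run H
t=8: queue=[H,B,E,C,D,F] q_used=1 → run H
t=9: queue=[B,E,C,D,F,G] q_used=0 → run B
t=10: queue=[B,E,C,D,F,G] q_used=1 → run B
t=11: queue=[E,C,D,F,G,B] q_used=0 → run E
t=12: queue=[E,C,D,F,G,B] q_used=1 → run E
t=13: queue=[C,D,F,G,B,E] q_used=0 → run C
t=14: queue=[C,D,F,G,B,E] q_used=1 → run C
t=15: queue=[D,F,G,B,E,C] q_used=0 → run D
t=16: queue=[D,F,G,B,E,C] q_used=1 → run D
t=17: queue=[F,G,B,E,C,D] q_used=0 → run F
t=18: queue=[F,G,B,E,C,D] q_used=1 → run F
t=19: queue=[G,B,E,C,D] q_used=0 → run G
t=20: queue=[G,B,E,C,D] q_used=1 → run G
t=21: queue=[B,E,C,D,G] q_used=0 → run B
t=22: queue=[B,E,C,D,G] q_used=1 → run B
t=23: queue=[E,C,D,G] q_used=0 → run E
t=24: queue=[E,C,D,G] q_used=1 → run E
t=25: queue=[C,D,G,E] q_used=0 → run C
t=26: queue=[C,D,G,E] q_used=1 → run C
t=27: queue=[D,G,E,C] q_used=0 → run D
t=28: queue=[D,G,E,C] q_used=1 → run D
t=29: queue=[G,E,C,D] q_used=0 → run G
t=30: queue=[E,C,D] q_used=0 → run E
t=31: queue=[E,C,D] q_used=1 → run E
t=32: queue=[C,D,E] q_used=0 → run C
t=33: queue=[D,E] q_used=0 → run D
t=34: queue=[D,E] q_used=1 → run D
t=35: queue=[E,D] q_used=0 → run E
t=36: queue=[E,D] q_used=1 → run E
t=37: queue=[D] q_used=0 → run D
t=38: (idle)
t=39: (idle)
t=40: (idle)
t=41: (idle)
t=42: (idle)
t=43: (idle)
t=44: (idle)
t=45: (idle)
t=46: (idle)

context switches = 21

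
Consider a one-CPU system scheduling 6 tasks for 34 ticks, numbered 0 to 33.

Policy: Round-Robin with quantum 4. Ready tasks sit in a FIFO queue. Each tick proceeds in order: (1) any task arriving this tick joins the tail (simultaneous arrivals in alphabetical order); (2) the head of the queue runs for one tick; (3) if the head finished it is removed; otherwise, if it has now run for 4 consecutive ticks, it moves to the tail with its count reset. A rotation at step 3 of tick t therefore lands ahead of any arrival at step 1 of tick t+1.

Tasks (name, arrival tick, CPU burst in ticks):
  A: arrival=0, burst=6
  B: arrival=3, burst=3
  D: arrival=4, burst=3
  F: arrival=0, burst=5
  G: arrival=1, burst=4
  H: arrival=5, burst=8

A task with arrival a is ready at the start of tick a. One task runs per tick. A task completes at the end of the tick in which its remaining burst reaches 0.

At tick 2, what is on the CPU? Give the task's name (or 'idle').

running at tick 2 = A

t=0: queue=[A,F] q_used=0 → run A
t=1: queue=[A,F,G] q_used=1 → run A
t=2: queue=[A,F,G] q_used=2 → run A
t=3: queue=[A,F,G,B] q_used=3 → run A
t=4: queue=[F,G,B,A,D] q_used=0 → run F
t=5: queue=[F,G,B,A,D,H] q_used=1 → run F
t=6: queue=[F,G,B,A,D,H] q_used=2 → run F
t=7: queue=[F,G,B,A,D,H] q_used=3 → run F
t=8: queue=[G,B,A,D,H,F] q_used=0 → run G
t=9: queue=[G,B,A,D,H,F] q_used=1 → run G
t=10: queue=[G,B,A,D,H,F] q_used=2 → run G
t=11: queue=[G,B,A,D,H,F] q_used=3 → run G
t=12: queue=[B,A,D,H,F] q_used=0 → run B
t=13: queue=[B,A,D,H,F] q_used=1 → run B
t=14: queue=[B,A,D,H,F] q_used=2 → run B
t=15: queue=[A,D,H,F] q_used=0 → run A
t=16: queue=[A,D,H,F] q_used=1 → run A
t=17: queue=[D,H,F] q_used=0 → run D
t=18: queue=[D,H,F] q_used=1 → run D
t=19: queue=[D,H,F] q_used=2 → run D
t=20: queue=[H,F] q_used=0 → run H
t=21: queue=[H,F] q_used=1 → run H
t=22: queue=[H,F] q_used=2 → run H
t=23: queue=[H,F] q_used=3 → run H
t=24: queue=[F,H] q_used=0 → run F
t=25: queue=[H] q_used=0 → run H
t=26: queue=[H] q_used=1 → run H
t=27: queue=[H] q_used=2 → run H
t=28: queue=[H] q_used=3 → run H
t=29: (idle)
t=30: (idle)
t=31: (idle)
t=32: (idle)
t=33: (idle)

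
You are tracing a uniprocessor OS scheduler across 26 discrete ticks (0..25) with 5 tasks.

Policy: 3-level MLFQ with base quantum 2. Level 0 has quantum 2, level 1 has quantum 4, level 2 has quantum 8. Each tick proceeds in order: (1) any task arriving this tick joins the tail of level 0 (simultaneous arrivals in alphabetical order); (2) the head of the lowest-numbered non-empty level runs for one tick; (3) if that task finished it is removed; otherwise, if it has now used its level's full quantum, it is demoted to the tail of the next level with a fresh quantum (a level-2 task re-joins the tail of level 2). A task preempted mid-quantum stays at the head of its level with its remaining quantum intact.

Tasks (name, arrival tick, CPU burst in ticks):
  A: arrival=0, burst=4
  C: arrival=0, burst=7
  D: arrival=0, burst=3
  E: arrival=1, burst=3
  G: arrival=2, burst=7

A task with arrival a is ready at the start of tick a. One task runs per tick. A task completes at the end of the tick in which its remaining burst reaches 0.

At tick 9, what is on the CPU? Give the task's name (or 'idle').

t=0: L0/L1/L2 = ACD/-/- → run A
t=1: L0/L1/L2 = ACDE/-/- → run A
t=2: L0/L1/L2 = CDEG/A/- → run C
t=3: L0/L1/L2 = CDEG/A/- → run C
t=4: L0/L1/L2 = DEG/AC/- → run D
t=5: L0/L1/L2 = DEG/AC/- → run D
t=6: L0/L1/L2 = EG/ACD/- → run E
t=7: L0/L1/L2 = EG/ACD/- → run E
t=8: L0/L1/L2 = G/ACDE/- → run G
t=9: L0/L1/L2 = G/ACDE/- → run G
t=10: L0/L1/L2 = -/ACDEG/- → run A
t=11: L0/L1/L2 = -/ACDEG/- → run A
t=12: L0/L1/L2 = -/CDEG/- → run C
t=13: L0/L1/L2 = -/CDEG/- → run C
t=14: L0/L1/L2 = -/CDEG/- → run C
t=15: L0/L1/L2 = -/CDEG/- → run C
t=16: L0/L1/L2 = -/DEG/C → run D
t=17: L0/L1/L2 = -/EG/C → run E
t=18: L0/L1/L2 = -/G/C → run G
t=19: L0/L1/L2 = -/G/C → run G
t=20: L0/L1/L2 = -/G/C → run G
t=21: L0/L1/L2 = -/G/C → run G
t=22: L0/L1/L2 = -/-/CG → run C
t=23: L0/L1/L2 = -/-/G → run G
t=24: (idle)
t=25: (idle)

running at tick 9 = G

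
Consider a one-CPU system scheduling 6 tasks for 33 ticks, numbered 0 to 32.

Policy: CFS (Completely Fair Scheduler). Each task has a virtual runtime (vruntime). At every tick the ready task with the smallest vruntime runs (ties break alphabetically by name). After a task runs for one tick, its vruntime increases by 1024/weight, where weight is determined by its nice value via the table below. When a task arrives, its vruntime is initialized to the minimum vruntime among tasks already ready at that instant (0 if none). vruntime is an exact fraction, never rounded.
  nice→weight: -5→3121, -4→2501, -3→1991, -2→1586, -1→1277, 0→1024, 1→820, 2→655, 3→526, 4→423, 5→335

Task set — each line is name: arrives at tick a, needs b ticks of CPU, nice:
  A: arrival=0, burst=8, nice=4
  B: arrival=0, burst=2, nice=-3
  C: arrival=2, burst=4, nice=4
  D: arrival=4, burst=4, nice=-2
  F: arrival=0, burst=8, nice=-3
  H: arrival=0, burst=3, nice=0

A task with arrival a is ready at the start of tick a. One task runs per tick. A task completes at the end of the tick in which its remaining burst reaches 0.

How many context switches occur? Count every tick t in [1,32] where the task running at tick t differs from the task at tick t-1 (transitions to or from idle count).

context switches = 24

t=0: vr[A=0 B=0 F=0 H=0] → run A
t=1: vr[A=1024/423 B=0 F=0 H=0] → run B
t=2: vr[A=1024/423 B=1024/1991 C=0 F=0 H=0] → run C
t=3: vr[A=1024/423 B=1024/1991 C=1024/423 F=0 H=0] → run F
t=4: vr[A=1024/423 B=1024/1991 C=1024/423 D=0 F=1024/1991 H=0] → run D
t=5: vr[A=1024/423 B=1024/1991 C=1024/423 D=512/793 F=1024/1991 H=0] → run H
t=6: vr[A=1024/423 B=1024/1991 C=1024/423 D=512/793 F=1024/1991 H=1] → run B
t=7: vr[A=1024/423 C=1024/423 D=512/793 F=1024/1991 H=1] → run F
t=8: vr[A=1024/423 C=1024/423 D=512/793 F=2048/1991 H=1] → run D
t=9: vr[A=1024/423 C=1024/423 D=1024/793 F=2048/1991 H=1] → run H
t=10: vr[A=1024/423 C=1024/423 D=1024/793 F=2048/1991 H=2] → run F
t=11: vr[A=1024/423 C=1024/423 D=1024/793 F=3072/1991 H=2] → run D
t=12: vr[A=1024/423 C=1024/423 D=1536/793 F=3072/1991 H=2] → run F
t=13: vr[A=1024/423 C=1024/423 D=1536/793 F=4096/1991 H=2] → run D
t=14: vr[A=1024/423 C=1024/423 F=4096/1991 H=2] → run H
t=15: vr[A=1024/423 C=1024/423 F=4096/1991] → run F
t=16: vr[A=1024/423 C=1024/423 F=5120/1991] → run A
t=17: vr[A=2048/423 C=1024/423 F=5120/1991] → run C
t=18: vr[A=2048/423 C=2048/423 F=5120/1991] → run F
t=19: vr[A=2048/423 C=2048/423 F=6144/1991] → run F
t=20: vr[A=2048/423 C=2048/423 F=7168/1991] → run F
t=21: vr[A=2048/423 C=2048/423] → run A
t=22: vr[A=1024/141 C=2048/423] → run C
t=23: vr[A=1024/141 C=1024/141] → run A
t=24: vr[A=4096/423 C=1024/141] → run C
t=25: vr[A=4096/423] → run A
t=26: vr[A=5120/423] → run A
t=27: vr[A=2048/141] → run A
t=28: vr[A=7168/423] → run A
t=29: (idle)
t=30: (idle)
t=31: (idle)
t=32: (idle)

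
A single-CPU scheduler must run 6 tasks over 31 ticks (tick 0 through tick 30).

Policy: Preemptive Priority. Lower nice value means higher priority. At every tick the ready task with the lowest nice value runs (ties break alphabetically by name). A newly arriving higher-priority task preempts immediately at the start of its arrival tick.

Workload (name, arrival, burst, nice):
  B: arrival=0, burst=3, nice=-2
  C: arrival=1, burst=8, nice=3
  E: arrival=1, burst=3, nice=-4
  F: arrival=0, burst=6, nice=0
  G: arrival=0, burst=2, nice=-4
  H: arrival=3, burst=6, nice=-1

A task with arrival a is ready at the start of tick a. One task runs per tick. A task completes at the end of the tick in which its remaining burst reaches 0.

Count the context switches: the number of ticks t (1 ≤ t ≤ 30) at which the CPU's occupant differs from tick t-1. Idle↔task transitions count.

context switches = 7

t=0: ready={B,F,G} → run G
t=1: ready={B,C,E,F,G} → run E
t=2: ready={B,C,E,F,G} → run E
t=3: ready={B,C,E,F,G,H} → run E
t=4: ready={B,C,F,G,H} → run G
t=5: ready={B,C,F,H} → run B
t=6: ready={B,C,F,H} → run B
t=7: ready={B,C,F,H} → run B
t=8: ready={C,F,H} → run H
t=9: ready={C,F,H} → run H
t=10: ready={C,F,H} → run H
t=11: ready={C,F,H} → run H
t=12: ready={C,F,H} → run H
t=13: ready={C,F,H} → run H
t=14: ready={C,F} → run F
t=15: ready={C,F} → run F
t=16: ready={C,F} → run F
t=17: ready={C,F} → run F
t=18: ready={C,F} → run F
t=19: ready={C,F} → run F
t=20: ready={C} → run C
t=21: ready={C} → run C
t=22: ready={C} → run C
t=23: ready={C} → run C
t=24: ready={C} → run C
t=25: ready={C} → run C
t=26: ready={C} → run C
t=27: ready={C} → run C
t=28: (idle)
t=29: (idle)
t=30: (idle)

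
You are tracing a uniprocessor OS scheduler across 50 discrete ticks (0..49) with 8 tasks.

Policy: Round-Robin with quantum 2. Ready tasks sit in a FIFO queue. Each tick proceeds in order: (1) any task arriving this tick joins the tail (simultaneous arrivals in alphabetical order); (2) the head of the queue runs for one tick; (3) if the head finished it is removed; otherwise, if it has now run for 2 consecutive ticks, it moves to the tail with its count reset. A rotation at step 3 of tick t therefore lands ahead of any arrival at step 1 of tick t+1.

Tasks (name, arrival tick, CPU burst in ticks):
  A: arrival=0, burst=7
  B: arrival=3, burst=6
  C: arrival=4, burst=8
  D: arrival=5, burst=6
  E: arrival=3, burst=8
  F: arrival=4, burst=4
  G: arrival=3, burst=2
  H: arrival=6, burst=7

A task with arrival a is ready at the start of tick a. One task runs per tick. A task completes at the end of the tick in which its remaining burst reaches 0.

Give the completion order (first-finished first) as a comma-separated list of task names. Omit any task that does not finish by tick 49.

t=0: queue=[A] q_used=0 → run A
t=1: queue=[A] q_used=1 → run A
t=2: queue=[A] q_used=0 → run A
t=3: queue=[A,B,E,G] q_used=1 → run A
t=4: queue=[B,E,G,A,C,F] q_used=0 → run B
t=5: queue=[B,E,G,A,C,F,D] q_used=1 → run B
t=6: queue=[E,G,A,C,F,D,B,H] q_used=0 → run E
t=7: queue=[E,G,A,C,F,D,B,H] q_used=1 → run E
t=8: queue=[G,A,C,F,D,B,H,E] q_used=0 → run G
t=9: queue=[G,A,C,F,D,B,H,E] q_used=1 → run G
t=10: queue=[A,C,F,D,B,H,E] q_used=0 → run A
t=11: queue=[A,C,F,D,B,H,E] q_used=1 → run A
t=12: queue=[C,F,D,B,H,E,A] q_used=0 → run C
t=13: queue=[C,F,D,B,H,E,A] q_used=1 → run C
t=14: queue=[F,D,B,H,E,A,C] q_used=0 → run F
t=15: queue=[F,D,B,H,E,A,C] q_used=1 → run F
t=16: queue=[D,B,H,E,A,C,F] q_used=0 → run D
t=17: queue=[D,B,H,E,A,C,F] q_used=1 → run D
t=18: queue=[B,H,E,A,C,F,D] q_used=0 → run B
t=19: queue=[B,H,E,A,C,F,D] q_used=1 → run B
t=20: queue=[H,E,A,C,F,D,B] q_used=0 → run H
t=21: queue=[H,E,A,C,F,D,B] q_used=1 → run H
t=22: queue=[E,A,C,F,D,B,H] q_used=0 → run E
t=23: queue=[E,A,C,F,D,B,H] q_used=1 → run E
t=24: queue=[A,C,F,D,B,H,E] q_used=0 → run A
t=25: queue=[C,F,D,B,H,E] q_used=0 → run C
t=26: queue=[C,F,D,B,H,E] q_used=1 → run C
t=27: queue=[F,D,B,H,E,C] q_used=0 → run F
t=28: queue=[F,D,B,H,E,C] q_used=1 → run F
t=29: queue=[D,B,H,E,C] q_used=0 → run D
t=30: queue=[D,B,H,E,C] q_used=1 → run D
t=31: queue=[B,H,E,C,D] q_used=0 → run B
t=32: queue=[B,H,E,C,D] q_used=1 → run B
t=33: queue=[H,E,C,D] q_used=0 → run H
t=34: queue=[H,E,C,D] q_used=1 → run H
t=35: queue=[E,C,D,H] q_used=0 → run E
t=36: queue=[E,C,D,H] q_used=1 → run E
t=37: queue=[C,D,H,E] q_used=0 → run C
t=38: queue=[C,D,H,E] q_used=1 → run C
t=39: queue=[D,H,E,C] q_used=0 → run D
t=40: queue=[D,H,E,C] q_used=1 → run D
t=41: queue=[H,E,C] q_used=0 → run H
t=42: queue=[H,E,C] q_used=1 → run H
t=43: queue=[E,C,H] q_used=0 → run E
t=44: queue=[E,C,H] q_used=1 → run E
t=45: queue=[C,H] q_used=0 → run C
t=46: queue=[C,H] q_used=1 → run C
t=47: queue=[H] q_used=0 → run H
t=48: (idle)
t=49: (idle)

completion order = G, A, F, B, D, E, C, H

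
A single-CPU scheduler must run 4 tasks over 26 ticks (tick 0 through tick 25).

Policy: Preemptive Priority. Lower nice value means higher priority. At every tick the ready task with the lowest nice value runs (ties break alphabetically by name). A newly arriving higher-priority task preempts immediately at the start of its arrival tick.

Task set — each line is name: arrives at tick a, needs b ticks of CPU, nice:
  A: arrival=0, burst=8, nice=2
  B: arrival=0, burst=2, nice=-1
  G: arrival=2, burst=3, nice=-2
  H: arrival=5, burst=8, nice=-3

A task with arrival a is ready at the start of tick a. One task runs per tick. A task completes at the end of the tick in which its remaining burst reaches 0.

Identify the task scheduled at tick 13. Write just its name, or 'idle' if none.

running at tick 13 = A

t=0: ready={A,B} → run B
t=1: ready={A,B} → run B
t=2: ready={A,G} → run G
t=3: ready={A,G} → run G
t=4: ready={A,G} → run G
t=5: ready={A,H} → run H
t=6: ready={A,H} → run H
t=7: ready={A,H} → run H
t=8: ready={A,H} → run H
t=9: ready={A,H} → run H
t=10: ready={A,H} → run H
t=11: ready={A,H} → run H
t=12: ready={A,H} → run H
t=13: ready={A} → run A
t=14: ready={A} → run A
t=15: ready={A} → run A
t=16: ready={A} → run A
t=17: ready={A} → run A
t=18: ready={A} → run A
t=19: ready={A} → run A
t=20: ready={A} → run A
t=21: (idle)
t=22: (idle)
t=23: (idle)
t=24: (idle)
t=25: (idle)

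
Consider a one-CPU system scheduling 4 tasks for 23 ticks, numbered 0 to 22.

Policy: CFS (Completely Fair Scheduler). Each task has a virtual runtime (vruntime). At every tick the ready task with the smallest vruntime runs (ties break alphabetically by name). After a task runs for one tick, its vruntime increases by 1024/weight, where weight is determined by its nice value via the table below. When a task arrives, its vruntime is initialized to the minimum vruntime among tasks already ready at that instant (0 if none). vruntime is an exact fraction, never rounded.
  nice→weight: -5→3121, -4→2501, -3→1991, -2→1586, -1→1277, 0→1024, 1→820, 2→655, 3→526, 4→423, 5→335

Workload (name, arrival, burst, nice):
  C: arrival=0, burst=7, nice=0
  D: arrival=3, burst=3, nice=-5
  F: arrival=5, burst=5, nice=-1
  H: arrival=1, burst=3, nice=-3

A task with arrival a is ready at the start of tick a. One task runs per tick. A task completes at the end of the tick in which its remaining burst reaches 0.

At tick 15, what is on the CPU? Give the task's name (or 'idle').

running at tick 15 = C

t=0: vr[C=0] → run C
t=1: vr[C=1 H=1] → run C
t=2: vr[C=2 H=1] → run H
t=3: vr[C=2 D=3015/1991 H=3015/1991] → run D
t=4: vr[C=2 D=11448599/6213911 H=3015/1991] → run H
t=5: vr[C=2 D=11448599/6213911 F=11448599/6213911 H=4039/1991] → run D
t=6: vr[C=2 D=13487383/6213911 F=11448599/6213911 H=4039/1991] → run F
t=7: vr[C=2 D=13487383/6213911 F=20982905787/7935164347 H=4039/1991] → run C
t=8: vr[C=3 D=13487383/6213911 F=20982905787/7935164347 H=4039/1991] → run H
t=9: vr[C=3 D=13487383/6213911 F=20982905787/7935164347] → run D
t=10: vr[C=3 F=20982905787/7935164347] → run F
t=11: vr[C=3 F=27345950651/7935164347] → run C
t=12: vr[C=4 F=27345950651/7935164347] → run F
t=13: vr[C=4 F=33708995515/7935164347] → run C
t=14: vr[C=5 F=33708995515/7935164347] → run F
t=15: vr[C=5 F=40072040379/7935164347] → run C
t=16: vr[C=6 F=40072040379/7935164347] → run F
t=17: vr[C=6] → run C
t=18: (idle)
t=19: (idle)
t=20: (idle)
t=21: (idle)
t=22: (idle)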